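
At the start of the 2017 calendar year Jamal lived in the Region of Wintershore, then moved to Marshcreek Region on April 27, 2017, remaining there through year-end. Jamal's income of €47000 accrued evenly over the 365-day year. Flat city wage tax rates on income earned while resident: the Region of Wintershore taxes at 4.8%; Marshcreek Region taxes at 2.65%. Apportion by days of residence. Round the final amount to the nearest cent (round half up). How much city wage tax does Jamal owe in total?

The Region of Wintershore, January 1 – April 26, 2017: 116 days → €47000 × 4.8% × 116/365 = €716.9753
Marshcreek Region, April 27 – December 31, 2017: 249 days → €47000 × 2.65% × 249/365 = €849.6699
Total = €1566.6452

€1566.65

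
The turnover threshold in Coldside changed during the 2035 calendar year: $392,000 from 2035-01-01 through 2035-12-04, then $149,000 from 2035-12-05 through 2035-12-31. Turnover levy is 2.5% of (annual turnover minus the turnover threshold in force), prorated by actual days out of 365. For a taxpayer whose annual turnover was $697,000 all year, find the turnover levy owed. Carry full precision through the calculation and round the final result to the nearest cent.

$8,074.38

2035-01-01 to 2035-12-04: 338 days, exemption $392,000 → ($697,000 − $392,000) × 2.5% × 338/365 = $7,060.9589
2035-12-05 to 2035-12-31: 27 days, exemption $149,000 → ($697,000 − $149,000) × 2.5% × 27/365 = $1,013.4247
Total = $8,074.3836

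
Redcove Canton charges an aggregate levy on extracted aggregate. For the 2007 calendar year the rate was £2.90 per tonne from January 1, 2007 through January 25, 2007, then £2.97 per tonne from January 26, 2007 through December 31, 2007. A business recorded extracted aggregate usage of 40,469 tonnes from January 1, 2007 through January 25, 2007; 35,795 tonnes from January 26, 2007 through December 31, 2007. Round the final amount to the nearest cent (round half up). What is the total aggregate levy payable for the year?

January 1 – January 25, 2007: 40,469 tonnes at £2.90/tonne → £117,360.10
January 26 – December 31, 2007: 35,795 tonnes at £2.97/tonne → £106,311.15

£223,671.25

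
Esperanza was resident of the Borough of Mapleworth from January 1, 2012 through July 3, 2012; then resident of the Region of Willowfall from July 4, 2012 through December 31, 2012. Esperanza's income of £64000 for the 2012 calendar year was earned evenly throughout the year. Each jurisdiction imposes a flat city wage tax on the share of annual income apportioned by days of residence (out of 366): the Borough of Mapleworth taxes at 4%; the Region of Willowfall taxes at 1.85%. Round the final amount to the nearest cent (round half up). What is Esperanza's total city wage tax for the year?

The Borough of Mapleworth, January 1 – July 3, 2012: 185 days → £64000 × 4% × 185/366 = £1293.9891
The Region of Willowfall, July 4 – December 31, 2012: 181 days → £64000 × 1.85% × 181/366 = £585.5301
Total = £1879.5191

£1879.52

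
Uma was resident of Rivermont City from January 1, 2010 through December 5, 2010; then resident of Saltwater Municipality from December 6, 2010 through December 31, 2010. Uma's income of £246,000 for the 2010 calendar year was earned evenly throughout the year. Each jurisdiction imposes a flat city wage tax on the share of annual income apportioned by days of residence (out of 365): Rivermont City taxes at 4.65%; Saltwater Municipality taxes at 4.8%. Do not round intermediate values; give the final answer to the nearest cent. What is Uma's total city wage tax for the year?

Rivermont City, January 1 – December 5, 2010: 339 days → £246,000 × 4.65% × 339/365 = £10,624.1671
Saltwater Municipality, December 6 – December 31, 2010: 26 days → £246,000 × 4.8% × 26/365 = £841.1178
Total = £11,465.2849

£11,465.28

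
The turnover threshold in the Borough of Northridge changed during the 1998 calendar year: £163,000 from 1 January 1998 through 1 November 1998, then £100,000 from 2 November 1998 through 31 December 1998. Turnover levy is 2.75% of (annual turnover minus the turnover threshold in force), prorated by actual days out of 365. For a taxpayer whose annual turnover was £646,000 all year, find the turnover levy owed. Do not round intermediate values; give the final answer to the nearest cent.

£13,567.29

1 January – 1 November 1998: 305 days, exemption £163,000 → (£646,000 − £163,000) × 2.75% × 305/365 = £11,099.0753
2 November – 31 December 1998: 60 days, exemption £100,000 → (£646,000 − £100,000) × 2.75% × 60/365 = £2,468.2192
Total = £13,567.2945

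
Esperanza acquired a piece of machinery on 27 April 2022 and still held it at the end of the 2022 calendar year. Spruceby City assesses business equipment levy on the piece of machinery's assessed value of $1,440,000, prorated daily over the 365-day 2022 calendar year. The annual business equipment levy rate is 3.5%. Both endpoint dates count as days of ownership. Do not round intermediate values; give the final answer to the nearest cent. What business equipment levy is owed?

Days held (27 April – 31 December 2022): 249 out of 365
Tax = $1,440,000 × 3.5% × 249/365 = $34,382.4658

$34,382.47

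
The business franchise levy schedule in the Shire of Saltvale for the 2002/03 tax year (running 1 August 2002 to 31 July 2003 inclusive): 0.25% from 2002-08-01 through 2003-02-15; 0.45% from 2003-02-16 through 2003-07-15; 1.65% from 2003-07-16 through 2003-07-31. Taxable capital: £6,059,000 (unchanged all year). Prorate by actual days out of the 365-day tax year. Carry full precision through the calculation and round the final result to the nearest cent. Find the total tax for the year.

2002-08-01 to 2003-02-15: 199 days at 0.25% → £6,059,000 × 0.25% × 199/365 = £8,258.5000
2003-02-16 to 2003-07-15: 150 days at 0.45% → £6,059,000 × 0.45% × 150/365 = £11,205.0000
2003-07-16 to 2003-07-31: 16 days at 1.65% → £6,059,000 × 1.65% × 16/365 = £4,382.4000
Total = £23,845.9000

£23,845.90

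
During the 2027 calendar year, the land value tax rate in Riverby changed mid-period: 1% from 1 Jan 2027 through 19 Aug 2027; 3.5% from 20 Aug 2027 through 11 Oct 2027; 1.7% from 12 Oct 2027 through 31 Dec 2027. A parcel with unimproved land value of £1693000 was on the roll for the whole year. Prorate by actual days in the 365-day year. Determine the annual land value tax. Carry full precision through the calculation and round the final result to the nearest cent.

£25705.77

1 Jan – 19 Aug 2027: 231 days at 1% → £1693000 × 1% × 231/365 = £10714.6027
20 Aug – 11 Oct 2027: 53 days at 3.5% → £1693000 × 3.5% × 53/365 = £8604.1507
12 Oct – 31 Dec 2027: 81 days at 1.7% → £1693000 × 1.7% × 81/365 = £6387.0164
Total = £25705.7699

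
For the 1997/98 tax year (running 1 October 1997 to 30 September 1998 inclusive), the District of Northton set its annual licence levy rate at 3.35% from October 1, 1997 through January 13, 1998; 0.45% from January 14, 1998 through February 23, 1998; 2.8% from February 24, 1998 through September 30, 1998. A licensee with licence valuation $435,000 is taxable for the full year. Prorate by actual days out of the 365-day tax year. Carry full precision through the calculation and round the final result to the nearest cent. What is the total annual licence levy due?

October 1, 1997 – January 13, 1998: 105 days at 3.35% → $435,000 × 3.35% × 105/365 = $4,192.0890
January 14 – February 23, 1998: 41 days at 0.45% → $435,000 × 0.45% × 41/365 = $219.8836
February 24 – September 30, 1998: 219 days at 2.8% → $435,000 × 2.8% × 219/365 = $7,308.0000
Total = $11,719.9726

$11,719.97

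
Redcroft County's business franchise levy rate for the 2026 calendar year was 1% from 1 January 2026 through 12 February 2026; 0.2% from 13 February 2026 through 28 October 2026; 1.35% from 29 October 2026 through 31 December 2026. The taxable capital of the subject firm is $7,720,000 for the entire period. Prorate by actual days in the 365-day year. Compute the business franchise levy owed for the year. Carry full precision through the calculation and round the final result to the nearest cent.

$38,282.74

1 January – 12 February 2026: 43 days at 1% → $7,720,000 × 1% × 43/365 = $9,094.7945
13 February – 28 October 2026: 258 days at 0.2% → $7,720,000 × 0.2% × 258/365 = $10,913.7534
29 October – 31 December 2026: 64 days at 1.35% → $7,720,000 × 1.35% × 64/365 = $18,274.1918
Total = $38,282.7397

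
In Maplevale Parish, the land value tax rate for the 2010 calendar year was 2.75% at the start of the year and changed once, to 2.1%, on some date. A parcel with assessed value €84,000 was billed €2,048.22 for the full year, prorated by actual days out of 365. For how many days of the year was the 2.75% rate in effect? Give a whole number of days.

190 days

Let d = days at the first rate; then 365 − d days at the second rate.
€84,000 × [2.75%·d + 2.1%·(365−d)] / 365 = €2,048.22
Solving gives d = 190, so the new rate took effect on 10 July 2010.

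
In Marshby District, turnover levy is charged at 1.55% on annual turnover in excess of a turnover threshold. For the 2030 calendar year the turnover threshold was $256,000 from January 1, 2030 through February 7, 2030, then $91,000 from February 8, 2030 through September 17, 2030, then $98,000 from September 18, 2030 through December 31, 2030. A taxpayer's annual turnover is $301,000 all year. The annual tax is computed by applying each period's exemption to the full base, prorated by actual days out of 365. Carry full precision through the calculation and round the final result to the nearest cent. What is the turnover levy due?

January 1 – February 7, 2030: 38 days, exemption $256,000 → ($301,000 − $256,000) × 1.55% × 38/365 = $72.6164
February 8 – September 17, 2030: 222 days, exemption $91,000 → ($301,000 − $91,000) × 1.55% × 222/365 = $1,979.7534
September 18 – December 31, 2030: 105 days, exemption $98,000 → ($301,000 − $98,000) × 1.55% × 105/365 = $905.1575
Total = $2,957.5274

$2,957.53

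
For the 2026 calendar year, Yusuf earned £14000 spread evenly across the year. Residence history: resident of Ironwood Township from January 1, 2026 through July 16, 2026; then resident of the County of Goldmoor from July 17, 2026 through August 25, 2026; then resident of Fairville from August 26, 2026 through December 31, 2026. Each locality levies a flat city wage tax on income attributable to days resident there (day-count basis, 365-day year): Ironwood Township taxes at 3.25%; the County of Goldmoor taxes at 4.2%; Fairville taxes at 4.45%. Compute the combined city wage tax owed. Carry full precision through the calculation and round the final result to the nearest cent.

Ironwood Township, January 1 – July 16, 2026: 197 days → £14000 × 3.25% × 197/365 = £245.5753
The County of Goldmoor, July 17 – August 25, 2026: 40 days → £14000 × 4.2% × 40/365 = £64.4384
Fairville, August 26 – December 31, 2026: 128 days → £14000 × 4.45% × 128/365 = £218.4767
Total = £528.4904

£528.49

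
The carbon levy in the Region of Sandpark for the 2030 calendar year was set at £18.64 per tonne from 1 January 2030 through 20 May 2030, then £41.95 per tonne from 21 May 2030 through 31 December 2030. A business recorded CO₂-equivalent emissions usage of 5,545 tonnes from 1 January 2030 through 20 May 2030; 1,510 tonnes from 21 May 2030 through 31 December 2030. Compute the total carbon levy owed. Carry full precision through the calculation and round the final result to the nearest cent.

1 January – 20 May 2030: 5,545 tonnes at £18.64/tonne → £103,358.80
21 May – 31 December 2030: 1,510 tonnes at £41.95/tonne → £63,344.50

£166,703.30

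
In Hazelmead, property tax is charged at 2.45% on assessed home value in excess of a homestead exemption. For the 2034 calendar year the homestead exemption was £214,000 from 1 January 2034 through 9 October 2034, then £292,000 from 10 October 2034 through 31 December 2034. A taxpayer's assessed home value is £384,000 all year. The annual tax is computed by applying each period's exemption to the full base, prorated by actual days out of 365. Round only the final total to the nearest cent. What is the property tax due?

1 January – 9 October 2034: 282 days, exemption £214,000 → (£384,000 − £214,000) × 2.45% × 282/365 = £3,217.8904
10 October – 31 December 2034: 83 days, exemption £292,000 → (£384,000 − £292,000) × 2.45% × 83/365 = £512.5534
Total = £3,730.4438

£3,730.44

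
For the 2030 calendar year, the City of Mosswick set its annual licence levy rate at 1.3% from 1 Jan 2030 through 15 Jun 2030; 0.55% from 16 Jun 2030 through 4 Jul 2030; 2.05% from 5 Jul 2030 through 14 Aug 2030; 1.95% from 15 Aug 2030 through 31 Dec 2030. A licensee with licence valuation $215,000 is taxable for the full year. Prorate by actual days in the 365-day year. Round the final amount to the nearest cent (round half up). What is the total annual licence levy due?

$3,424.39

1 Jan – 15 Jun 2030: 166 days at 1.3% → $215,000 × 1.3% × 166/365 = $1,271.1507
16 Jun – 4 Jul 2030: 19 days at 0.55% → $215,000 × 0.55% × 19/365 = $61.5548
5 Jul – 14 Aug 2030: 41 days at 2.05% → $215,000 × 2.05% × 41/365 = $495.0890
15 Aug – 31 Dec 2030: 139 days at 1.95% → $215,000 × 1.95% × 139/365 = $1,596.5959
Total = $3,424.3904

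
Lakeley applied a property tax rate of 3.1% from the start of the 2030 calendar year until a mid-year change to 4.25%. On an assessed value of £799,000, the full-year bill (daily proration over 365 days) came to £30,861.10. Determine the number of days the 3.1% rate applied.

123 days

Let d = days at the first rate; then 365 − d days at the second rate.
£799,000 × [3.1%·d + 4.25%·(365−d)] / 365 = £30,861.10
Solving gives d = 123, so the new rate took effect on May 4, 2030.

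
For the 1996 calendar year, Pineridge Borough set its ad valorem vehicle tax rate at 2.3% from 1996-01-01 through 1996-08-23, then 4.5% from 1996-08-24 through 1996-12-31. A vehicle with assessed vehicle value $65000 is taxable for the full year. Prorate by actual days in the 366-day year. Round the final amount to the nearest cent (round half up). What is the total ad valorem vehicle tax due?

1996-01-01 to 1996-08-23: 236 days at 2.3% → $65000 × 2.3% × 236/366 = $963.9891
1996-08-24 to 1996-12-31: 130 days at 4.5% → $65000 × 4.5% × 130/366 = $1038.9344
Total = $2002.9235

$2002.92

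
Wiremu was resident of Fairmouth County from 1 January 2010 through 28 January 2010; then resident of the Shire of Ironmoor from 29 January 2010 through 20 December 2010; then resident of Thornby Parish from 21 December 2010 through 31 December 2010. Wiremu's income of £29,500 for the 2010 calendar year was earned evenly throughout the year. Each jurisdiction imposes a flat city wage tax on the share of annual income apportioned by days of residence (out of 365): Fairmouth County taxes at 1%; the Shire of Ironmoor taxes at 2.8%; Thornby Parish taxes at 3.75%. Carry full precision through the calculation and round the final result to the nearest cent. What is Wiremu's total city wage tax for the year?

£793.71

Fairmouth County, 1 January – 28 January 2010: 28 days → £29,500 × 1% × 28/365 = £22.6301
The Shire of Ironmoor, 29 January – 20 December 2010: 326 days → £29,500 × 2.8% × 326/365 = £737.7425
Thornby Parish, 21 December – 31 December 2010: 11 days → £29,500 × 3.75% × 11/365 = £33.3390
Total = £793.7116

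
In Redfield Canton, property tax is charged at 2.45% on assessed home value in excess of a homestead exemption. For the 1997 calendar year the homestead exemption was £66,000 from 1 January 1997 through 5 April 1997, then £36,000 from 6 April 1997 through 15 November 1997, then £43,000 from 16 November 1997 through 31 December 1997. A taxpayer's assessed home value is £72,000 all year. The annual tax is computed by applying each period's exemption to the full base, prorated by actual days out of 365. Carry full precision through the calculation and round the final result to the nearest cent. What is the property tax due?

1 January – 5 April 1997: 95 days, exemption £66,000 → (£72,000 − £66,000) × 2.45% × 95/365 = £38.2603
6 April – 15 November 1997: 224 days, exemption £36,000 → (£72,000 − £36,000) × 2.45% × 224/365 = £541.2822
16 November – 31 December 1997: 46 days, exemption £43,000 → (£72,000 − £43,000) × 2.45% × 46/365 = £89.5425
Total = £669.0849

£669.08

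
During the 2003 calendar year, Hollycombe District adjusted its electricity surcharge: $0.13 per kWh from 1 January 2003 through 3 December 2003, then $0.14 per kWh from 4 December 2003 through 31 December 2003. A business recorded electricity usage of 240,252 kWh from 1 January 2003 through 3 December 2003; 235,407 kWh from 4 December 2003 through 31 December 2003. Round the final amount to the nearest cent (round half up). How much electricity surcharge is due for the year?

$64,189.74

1 January – 3 December 2003: 240,252 kWh at $0.13/kWh → $31,232.76
4 December – 31 December 2003: 235,407 kWh at $0.14/kWh → $32,956.98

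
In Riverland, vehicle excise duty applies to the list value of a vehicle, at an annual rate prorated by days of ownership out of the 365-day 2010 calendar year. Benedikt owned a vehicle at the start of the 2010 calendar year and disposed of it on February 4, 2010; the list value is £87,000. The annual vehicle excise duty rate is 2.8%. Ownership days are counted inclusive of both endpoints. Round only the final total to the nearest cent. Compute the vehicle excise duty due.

£233.59

Days held (January 1 – February 4, 2010): 35 out of 365
Tax = £87,000 × 2.8% × 35/365 = £233.5890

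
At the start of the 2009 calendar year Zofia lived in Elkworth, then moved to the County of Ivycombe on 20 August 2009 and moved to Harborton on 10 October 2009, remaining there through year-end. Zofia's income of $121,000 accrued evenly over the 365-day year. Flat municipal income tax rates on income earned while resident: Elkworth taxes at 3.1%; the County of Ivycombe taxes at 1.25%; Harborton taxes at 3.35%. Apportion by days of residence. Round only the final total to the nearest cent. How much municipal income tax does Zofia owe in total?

$3,507.01

Elkworth, 1 January – 19 August 2009: 231 days → $121,000 × 3.1% × 231/365 = $2,373.9205
The County of Ivycombe, 20 August – 9 October 2009: 51 days → $121,000 × 1.25% × 51/365 = $211.3356
Harborton, 10 October – 31 December 2009: 83 days → $121,000 × 3.35% × 83/365 = $921.7548
Total = $3,507.0110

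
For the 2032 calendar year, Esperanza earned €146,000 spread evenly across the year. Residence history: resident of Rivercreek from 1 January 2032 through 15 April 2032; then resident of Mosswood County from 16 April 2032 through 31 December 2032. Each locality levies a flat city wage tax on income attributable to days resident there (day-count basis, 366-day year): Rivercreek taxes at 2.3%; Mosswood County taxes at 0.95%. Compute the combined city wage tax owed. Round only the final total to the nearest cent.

€1,957.84

Rivercreek, 1 January – 15 April 2032: 106 days → €146,000 × 2.3% × 106/366 = €972.5355
Mosswood County, 16 April – 31 December 2032: 260 days → €146,000 × 0.95% × 260/366 = €985.3005
Total = €1,957.8361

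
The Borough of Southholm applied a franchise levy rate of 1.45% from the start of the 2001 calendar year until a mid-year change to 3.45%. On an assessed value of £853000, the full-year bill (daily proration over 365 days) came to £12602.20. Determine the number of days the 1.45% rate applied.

360 days

Let d = days at the first rate; then 365 − d days at the second rate.
£853000 × [1.45%·d + 3.45%·(365−d)] / 365 = £12602.20
Solving gives d = 360, so the new rate took effect on 27 December 2001.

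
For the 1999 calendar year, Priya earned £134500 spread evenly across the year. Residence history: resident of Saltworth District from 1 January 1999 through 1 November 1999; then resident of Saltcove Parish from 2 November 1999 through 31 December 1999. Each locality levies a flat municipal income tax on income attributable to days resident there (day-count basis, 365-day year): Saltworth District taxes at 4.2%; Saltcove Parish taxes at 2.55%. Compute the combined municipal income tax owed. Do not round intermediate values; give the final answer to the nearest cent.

£5284.19

Saltworth District, 1 January – 1 November 1999: 305 days → £134500 × 4.2% × 305/365 = £4720.3973
Saltcove Parish, 2 November – 31 December 1999: 60 days → £134500 × 2.55% × 60/365 = £563.7945
Total = £5284.1918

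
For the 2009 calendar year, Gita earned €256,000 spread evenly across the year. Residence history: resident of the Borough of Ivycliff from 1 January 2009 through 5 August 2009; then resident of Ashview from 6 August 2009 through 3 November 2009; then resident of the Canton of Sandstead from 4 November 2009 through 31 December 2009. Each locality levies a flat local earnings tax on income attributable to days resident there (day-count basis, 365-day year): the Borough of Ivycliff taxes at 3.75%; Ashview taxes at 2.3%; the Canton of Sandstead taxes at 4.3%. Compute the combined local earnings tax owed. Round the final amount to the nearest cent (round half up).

The Borough of Ivycliff, 1 January – 5 August 2009: 217 days → €256,000 × 3.75% × 217/365 = €5,707.3973
Ashview, 6 August – 3 November 2009: 90 days → €256,000 × 2.3% × 90/365 = €1,451.8356
The Canton of Sandstead, 4 November – 31 December 2009: 58 days → €256,000 × 4.3% × 58/365 = €1,749.2164
Total = €8,908.4493

€8,908.45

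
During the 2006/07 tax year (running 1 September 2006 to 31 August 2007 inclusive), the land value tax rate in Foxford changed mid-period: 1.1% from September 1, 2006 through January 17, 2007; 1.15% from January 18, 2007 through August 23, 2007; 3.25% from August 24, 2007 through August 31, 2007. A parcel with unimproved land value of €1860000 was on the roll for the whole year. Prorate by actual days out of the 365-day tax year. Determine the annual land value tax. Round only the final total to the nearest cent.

September 1, 2006 – January 17, 2007: 139 days at 1.1% → €1860000 × 1.1% × 139/365 = €7791.6164
January 18 – August 23, 2007: 218 days at 1.15% → €1860000 × 1.15% × 218/365 = €12775.3973
August 24 – August 31, 2007: 8 days at 3.25% → €1860000 × 3.25% × 8/365 = €1324.9315
Total = €21891.9452

€21891.95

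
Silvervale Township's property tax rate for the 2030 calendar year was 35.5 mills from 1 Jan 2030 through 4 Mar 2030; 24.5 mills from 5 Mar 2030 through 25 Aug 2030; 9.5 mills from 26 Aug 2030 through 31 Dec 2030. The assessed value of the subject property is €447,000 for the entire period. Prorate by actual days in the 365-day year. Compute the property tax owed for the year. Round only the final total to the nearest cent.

1 Jan – 4 Mar 2030: 63 days at 35.5 mills → €447,000 × 3.55% × 63/365 = €2,738.9466
5 Mar – 25 Aug 2030: 174 days at 24.5 mills → €447,000 × 2.45% × 174/365 = €5,220.7151
26 Aug – 31 Dec 2030: 128 days at 9.5 mills → €447,000 × 0.95% × 128/365 = €1,489.1836
Total = €9,448.8452

€9,448.85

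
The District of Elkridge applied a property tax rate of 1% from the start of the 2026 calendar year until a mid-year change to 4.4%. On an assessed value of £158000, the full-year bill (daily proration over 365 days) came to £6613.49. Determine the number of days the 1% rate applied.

Let d = days at the first rate; then 365 − d days at the second rate.
£158000 × [1%·d + 4.4%·(365−d)] / 365 = £6613.49
Solving gives d = 23, so the new rate took effect on 24 Jan 2026.

23 days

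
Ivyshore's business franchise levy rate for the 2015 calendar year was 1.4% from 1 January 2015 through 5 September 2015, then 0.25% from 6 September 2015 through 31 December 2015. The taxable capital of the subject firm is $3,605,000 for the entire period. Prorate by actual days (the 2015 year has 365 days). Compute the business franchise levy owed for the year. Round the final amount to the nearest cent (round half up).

1 January – 5 September 2015: 248 days at 1.4% → $3,605,000 × 1.4% × 248/365 = $34,291.9452
6 September – 31 December 2015: 117 days at 0.25% → $3,605,000 × 0.25% × 117/365 = $2,888.9384
Total = $37,180.8836

$37,180.88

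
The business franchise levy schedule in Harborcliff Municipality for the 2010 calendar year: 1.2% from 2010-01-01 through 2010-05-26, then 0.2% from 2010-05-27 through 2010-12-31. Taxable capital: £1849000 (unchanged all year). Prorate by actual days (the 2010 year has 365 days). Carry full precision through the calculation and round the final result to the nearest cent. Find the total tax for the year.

£11094.00

2010-01-01 to 2010-05-26: 146 days at 1.2% → £1849000 × 1.2% × 146/365 = £8875.2000
2010-05-27 to 2010-12-31: 219 days at 0.2% → £1849000 × 0.2% × 219/365 = £2218.8000
Total = £11094.0000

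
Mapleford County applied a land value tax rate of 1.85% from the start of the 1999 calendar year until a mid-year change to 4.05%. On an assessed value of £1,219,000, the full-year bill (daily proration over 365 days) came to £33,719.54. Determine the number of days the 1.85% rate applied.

213 days

Let d = days at the first rate; then 365 − d days at the second rate.
£1,219,000 × [1.85%·d + 4.05%·(365−d)] / 365 = £33,719.54
Solving gives d = 213, so the new rate took effect on August 2, 1999.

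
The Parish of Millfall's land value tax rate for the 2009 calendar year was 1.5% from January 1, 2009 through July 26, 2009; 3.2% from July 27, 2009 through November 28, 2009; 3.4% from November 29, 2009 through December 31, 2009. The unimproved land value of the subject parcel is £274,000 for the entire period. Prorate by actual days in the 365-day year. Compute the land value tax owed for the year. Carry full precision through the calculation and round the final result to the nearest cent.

£6,175.88

January 1 – July 26, 2009: 207 days at 1.5% → £274,000 × 1.5% × 207/365 = £2,330.8767
July 27 – November 28, 2009: 125 days at 3.2% → £274,000 × 3.2% × 125/365 = £3,002.7397
November 29 – December 31, 2009: 33 days at 3.4% → £274,000 × 3.4% × 33/365 = £842.2685
Total = £6,175.8849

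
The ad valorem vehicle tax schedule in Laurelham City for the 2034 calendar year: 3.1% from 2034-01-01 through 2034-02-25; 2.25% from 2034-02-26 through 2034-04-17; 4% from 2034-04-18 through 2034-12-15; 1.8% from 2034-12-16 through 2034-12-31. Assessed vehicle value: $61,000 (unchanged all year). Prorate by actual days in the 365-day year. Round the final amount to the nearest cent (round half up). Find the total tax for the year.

2034-01-01 to 2034-02-25: 56 days at 3.1% → $61,000 × 3.1% × 56/365 = $290.1260
2034-02-26 to 2034-04-17: 51 days at 2.25% → $61,000 × 2.25% × 51/365 = $191.7740
2034-04-18 to 2034-12-15: 242 days at 4% → $61,000 × 4% × 242/365 = $1,617.7534
2034-12-16 to 2034-12-31: 16 days at 1.8% → $61,000 × 1.8% × 16/365 = $48.1315
Total = $2,147.7849

$2,147.78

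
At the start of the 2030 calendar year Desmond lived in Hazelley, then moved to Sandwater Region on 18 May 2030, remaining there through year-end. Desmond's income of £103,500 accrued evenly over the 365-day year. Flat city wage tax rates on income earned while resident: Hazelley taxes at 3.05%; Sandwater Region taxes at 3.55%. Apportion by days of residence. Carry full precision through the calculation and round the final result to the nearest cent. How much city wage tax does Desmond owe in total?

Hazelley, 1 January – 17 May 2030: 137 days → £103,500 × 3.05% × 137/365 = £1,184.8623
Sandwater Region, 18 May – 31 December 2030: 228 days → £103,500 × 3.55% × 228/365 = £2,295.1479
Total = £3,480.0103

£3,480.01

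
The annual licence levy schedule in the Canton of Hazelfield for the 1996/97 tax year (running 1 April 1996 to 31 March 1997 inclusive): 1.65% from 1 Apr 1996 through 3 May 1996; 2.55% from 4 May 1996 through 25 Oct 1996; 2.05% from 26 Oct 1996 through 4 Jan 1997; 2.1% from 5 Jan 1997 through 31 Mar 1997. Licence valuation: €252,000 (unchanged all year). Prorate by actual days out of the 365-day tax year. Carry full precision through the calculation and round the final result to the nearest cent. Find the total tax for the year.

1 Apr – 3 May 1996: 33 days at 1.65% → €252,000 × 1.65% × 33/365 = €375.9288
4 May – 25 Oct 1996: 175 days at 2.55% → €252,000 × 2.55% × 175/365 = €3,080.9589
26 Oct 1996 – 4 Jan 1997: 71 days at 2.05% → €252,000 × 2.05% × 71/365 = €1,004.8932
5 Jan – 31 Mar 1997: 86 days at 2.1% → €252,000 × 2.1% × 86/365 = €1,246.8822
Total = €5,708.6630

€5,708.66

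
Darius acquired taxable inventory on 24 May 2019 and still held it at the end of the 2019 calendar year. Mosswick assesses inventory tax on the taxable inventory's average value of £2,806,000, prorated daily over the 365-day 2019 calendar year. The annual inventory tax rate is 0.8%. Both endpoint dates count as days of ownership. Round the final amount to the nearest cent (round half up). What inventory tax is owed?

Days held (24 May – 31 December 2019): 222 out of 365
Tax = £2,806,000 × 0.8% × 222/365 = £13,653.3041

£13,653.30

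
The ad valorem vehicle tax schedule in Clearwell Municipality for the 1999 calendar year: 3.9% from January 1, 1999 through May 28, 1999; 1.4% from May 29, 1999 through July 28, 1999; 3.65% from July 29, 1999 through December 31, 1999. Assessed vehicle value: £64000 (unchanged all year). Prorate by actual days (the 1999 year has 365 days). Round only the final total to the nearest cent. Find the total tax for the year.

January 1 – May 28, 1999: 148 days at 3.9% → £64000 × 3.9% × 148/365 = £1012.0767
May 29 – July 28, 1999: 61 days at 1.4% → £64000 × 1.4% × 61/365 = £149.7425
July 29 – December 31, 1999: 156 days at 3.65% → £64000 × 3.65% × 156/365 = £998.4000
Total = £2160.2192

£2160.22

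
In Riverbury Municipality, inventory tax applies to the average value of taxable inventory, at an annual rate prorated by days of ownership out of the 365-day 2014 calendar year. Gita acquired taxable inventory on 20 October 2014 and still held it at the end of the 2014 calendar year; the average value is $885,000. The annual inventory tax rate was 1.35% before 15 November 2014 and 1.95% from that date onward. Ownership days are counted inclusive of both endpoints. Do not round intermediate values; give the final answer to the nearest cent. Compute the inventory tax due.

20 October – 14 November 2014: 26 days at 1.35% → $885,000 × 1.35% × 26/365 = $851.0548
15 November – 31 December 2014: 47 days at 1.95% → $885,000 × 1.95% × 47/365 = $2,222.1986
Total = $3,073.2534

$3,073.25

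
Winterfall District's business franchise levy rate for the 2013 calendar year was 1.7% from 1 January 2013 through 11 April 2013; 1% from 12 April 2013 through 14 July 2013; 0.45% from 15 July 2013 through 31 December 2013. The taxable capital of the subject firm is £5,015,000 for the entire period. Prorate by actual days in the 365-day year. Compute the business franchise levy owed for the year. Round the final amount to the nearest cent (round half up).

1 January – 11 April 2013: 101 days at 1.7% → £5,015,000 × 1.7% × 101/365 = £23,591.1096
12 April – 14 July 2013: 94 days at 1% → £5,015,000 × 1% × 94/365 = £12,915.3425
15 July – 31 December 2013: 170 days at 0.45% → £5,015,000 × 0.45% × 170/365 = £10,510.8904
Total = £47,017.3425

£47,017.34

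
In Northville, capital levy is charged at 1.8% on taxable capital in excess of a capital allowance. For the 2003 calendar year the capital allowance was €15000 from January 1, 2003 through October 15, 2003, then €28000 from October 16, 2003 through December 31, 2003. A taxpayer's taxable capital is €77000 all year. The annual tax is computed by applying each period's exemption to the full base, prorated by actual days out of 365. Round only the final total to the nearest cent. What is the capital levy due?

€1066.64

January 1 – October 15, 2003: 288 days, exemption €15000 → (€77000 − €15000) × 1.8% × 288/365 = €880.5699
October 16 – December 31, 2003: 77 days, exemption €28000 → (€77000 − €28000) × 1.8% × 77/365 = €186.0658
Total = €1066.6356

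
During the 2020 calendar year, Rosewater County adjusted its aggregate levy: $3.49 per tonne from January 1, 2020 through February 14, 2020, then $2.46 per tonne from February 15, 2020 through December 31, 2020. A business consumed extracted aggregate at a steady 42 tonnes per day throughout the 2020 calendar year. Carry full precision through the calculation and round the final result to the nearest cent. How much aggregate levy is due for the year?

January 1 – February 14, 2020: 45 days × 42 tonnes/day = 1,890 tonnes at $3.49/tonne → $6,596.10
February 15 – December 31, 2020: 321 days × 42 tonnes/day = 13,482 tonnes at $2.46/tonne → $33,165.72

$39,761.82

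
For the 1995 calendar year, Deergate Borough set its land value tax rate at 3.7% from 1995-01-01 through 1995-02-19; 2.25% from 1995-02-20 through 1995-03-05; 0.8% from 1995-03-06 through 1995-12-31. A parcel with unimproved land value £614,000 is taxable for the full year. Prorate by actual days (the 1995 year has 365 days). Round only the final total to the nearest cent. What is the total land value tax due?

1995-01-01 to 1995-02-19: 50 days at 3.7% → £614,000 × 3.7% × 50/365 = £3,112.0548
1995-02-20 to 1995-03-05: 14 days at 2.25% → £614,000 × 2.25% × 14/365 = £529.8904
1995-03-06 to 1995-12-31: 301 days at 0.8% → £614,000 × 0.8% × 301/365 = £4,050.7178
Total = £7,692.6630

£7,692.66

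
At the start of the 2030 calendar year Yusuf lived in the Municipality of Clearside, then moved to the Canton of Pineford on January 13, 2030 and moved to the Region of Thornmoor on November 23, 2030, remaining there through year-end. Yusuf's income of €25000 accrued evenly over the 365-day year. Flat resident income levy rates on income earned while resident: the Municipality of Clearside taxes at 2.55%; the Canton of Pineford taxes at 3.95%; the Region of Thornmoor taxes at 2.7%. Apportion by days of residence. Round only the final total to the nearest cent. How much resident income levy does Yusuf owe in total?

The Municipality of Clearside, January 1 – January 12, 2030: 12 days → €25000 × 2.55% × 12/365 = €20.9589
The Canton of Pineford, January 13 – November 22, 2030: 314 days → €25000 × 3.95% × 314/365 = €849.5205
The Region of Thornmoor, November 23 – December 31, 2030: 39 days → €25000 × 2.7% × 39/365 = €72.1233
Total = €942.6027

€942.60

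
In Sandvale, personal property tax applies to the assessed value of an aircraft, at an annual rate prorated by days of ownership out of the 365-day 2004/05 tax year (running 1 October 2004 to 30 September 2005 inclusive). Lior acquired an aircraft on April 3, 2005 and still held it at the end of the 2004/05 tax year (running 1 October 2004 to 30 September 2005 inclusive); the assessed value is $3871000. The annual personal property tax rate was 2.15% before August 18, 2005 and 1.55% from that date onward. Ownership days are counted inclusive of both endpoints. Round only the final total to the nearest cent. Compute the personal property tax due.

April 3 – August 17, 2005: 137 days at 2.15% → $3871000 × 2.15% × 137/365 = $31238.4397
August 18 – September 30, 2005: 44 days at 1.55% → $3871000 × 1.55% × 44/365 = $7232.9370
Total = $38471.3767

$38471.38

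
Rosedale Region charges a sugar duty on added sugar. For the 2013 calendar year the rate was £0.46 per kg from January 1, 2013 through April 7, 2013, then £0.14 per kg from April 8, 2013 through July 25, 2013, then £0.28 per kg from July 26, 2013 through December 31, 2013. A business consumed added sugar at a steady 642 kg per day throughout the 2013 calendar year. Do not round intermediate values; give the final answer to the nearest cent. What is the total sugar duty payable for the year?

January 1 – April 7, 2013: 97 days × 642 kg/day = 62,274 kg at £0.46/kg → £28646.04
April 8 – July 25, 2013: 109 days × 642 kg/day = 69,978 kg at £0.14/kg → £9796.92
July 26 – December 31, 2013: 159 days × 642 kg/day = 102,078 kg at £0.28/kg → £28581.84

£67024.80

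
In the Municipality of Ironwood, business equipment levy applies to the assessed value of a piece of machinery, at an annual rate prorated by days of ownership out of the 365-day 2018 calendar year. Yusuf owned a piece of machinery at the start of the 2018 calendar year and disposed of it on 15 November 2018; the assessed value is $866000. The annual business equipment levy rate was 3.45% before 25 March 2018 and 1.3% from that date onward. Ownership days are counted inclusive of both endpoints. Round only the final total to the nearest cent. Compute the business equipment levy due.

$14073.09

1 January – 24 March 2018: 83 days at 3.45% → $866000 × 3.45% × 83/365 = $6793.9479
25 March – 15 November 2018: 236 days at 1.3% → $866000 × 1.3% × 236/365 = $7279.1452
Total = $14073.0932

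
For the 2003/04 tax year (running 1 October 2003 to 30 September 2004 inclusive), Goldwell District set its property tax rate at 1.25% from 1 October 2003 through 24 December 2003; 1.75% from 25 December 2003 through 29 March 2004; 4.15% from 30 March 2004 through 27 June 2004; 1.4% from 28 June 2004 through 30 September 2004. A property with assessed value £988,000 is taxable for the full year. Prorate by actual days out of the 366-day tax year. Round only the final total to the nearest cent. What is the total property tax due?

1 October – 24 December 2003: 85 days at 1.25% → £988,000 × 1.25% × 85/366 = £2,868.1694
25 December 2003 – 29 March 2004: 96 days at 1.75% → £988,000 × 1.75% × 96/366 = £4,535.0820
30 March – 27 June 2004: 90 days at 4.15% → £988,000 × 4.15% × 90/366 = £10,082.4590
28 June – 30 September 2004: 95 days at 1.4% → £988,000 × 1.4% × 95/366 = £3,590.2732
Total = £21,075.9836

£21,075.98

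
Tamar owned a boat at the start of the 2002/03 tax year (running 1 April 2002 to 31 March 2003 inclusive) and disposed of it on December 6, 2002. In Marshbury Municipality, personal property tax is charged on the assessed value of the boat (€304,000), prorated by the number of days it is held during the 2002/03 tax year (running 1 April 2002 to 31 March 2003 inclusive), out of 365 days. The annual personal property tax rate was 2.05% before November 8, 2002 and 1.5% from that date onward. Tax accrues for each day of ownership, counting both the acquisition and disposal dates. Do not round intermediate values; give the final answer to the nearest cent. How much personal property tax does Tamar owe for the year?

April 1 – November 7, 2002: 221 days at 2.05% → €304,000 × 2.05% × 221/365 = €3,773.3479
November 8 – December 6, 2002: 29 days at 1.5% → €304,000 × 1.5% × 29/365 = €362.3014
Total = €4,135.6493

€4,135.65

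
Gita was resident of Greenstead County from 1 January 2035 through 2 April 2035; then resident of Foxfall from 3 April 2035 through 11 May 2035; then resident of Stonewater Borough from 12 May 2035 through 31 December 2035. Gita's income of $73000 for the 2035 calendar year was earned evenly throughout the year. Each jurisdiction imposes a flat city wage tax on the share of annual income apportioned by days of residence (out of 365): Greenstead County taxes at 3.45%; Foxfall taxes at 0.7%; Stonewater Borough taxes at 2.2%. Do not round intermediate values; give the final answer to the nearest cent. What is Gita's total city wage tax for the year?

$1719.00

Greenstead County, 1 January – 2 April 2035: 92 days → $73000 × 3.45% × 92/365 = $634.8000
Foxfall, 3 April – 11 May 2035: 39 days → $73000 × 0.7% × 39/365 = $54.6000
Stonewater Borough, 12 May – 31 December 2035: 234 days → $73000 × 2.2% × 234/365 = $1029.6000
Total = $1719.0000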